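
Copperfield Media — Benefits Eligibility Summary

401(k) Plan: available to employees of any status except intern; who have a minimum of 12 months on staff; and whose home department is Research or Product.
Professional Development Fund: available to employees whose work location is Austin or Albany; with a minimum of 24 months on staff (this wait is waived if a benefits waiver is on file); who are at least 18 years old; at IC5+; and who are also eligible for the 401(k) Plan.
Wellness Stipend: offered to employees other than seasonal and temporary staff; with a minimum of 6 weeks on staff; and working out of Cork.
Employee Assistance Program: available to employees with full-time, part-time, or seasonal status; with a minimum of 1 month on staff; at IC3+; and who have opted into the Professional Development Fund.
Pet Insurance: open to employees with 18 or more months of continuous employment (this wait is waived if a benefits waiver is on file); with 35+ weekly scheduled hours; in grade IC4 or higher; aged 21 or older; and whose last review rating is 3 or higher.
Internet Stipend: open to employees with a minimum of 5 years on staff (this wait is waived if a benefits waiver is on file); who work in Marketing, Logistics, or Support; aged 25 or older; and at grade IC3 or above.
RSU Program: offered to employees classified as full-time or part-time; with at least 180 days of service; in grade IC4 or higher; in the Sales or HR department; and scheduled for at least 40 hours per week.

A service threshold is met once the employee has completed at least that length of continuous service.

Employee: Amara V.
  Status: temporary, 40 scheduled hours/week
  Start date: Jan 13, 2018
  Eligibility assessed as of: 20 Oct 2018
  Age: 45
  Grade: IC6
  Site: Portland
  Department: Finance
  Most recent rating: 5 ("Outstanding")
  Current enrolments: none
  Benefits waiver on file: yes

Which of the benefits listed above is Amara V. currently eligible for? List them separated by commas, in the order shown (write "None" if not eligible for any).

Service from Jan 13, 2018 to 20 Oct 2018: 280 days.
401(k) Plan — status temporary ✓ (not excluded); service 280 days < 12 months (≈360 days) ✗ → not eligible.
Professional Development Fund — site Portland ✗ (not Austin or Albany) → not eligible.
Wellness Stipend — status temporary ✗ (excluded) → not eligible.
Employee Assistance Program — status temporary ✗ (requires full-time, part-time, or seasonal) → not eligible.
Pet Insurance — benefits waiver on file ✓; 40 hrs/wk ≥ 35 ✓; grade IC6 ≥ IC4 ✓; age 45 ≥ 21 ✓; rating 5 ≥ 3 ✓ → eligible.
Internet Stipend — benefits waiver on file ✓; dept Finance ✗ → not eligible.
RSU Program — status temporary ✗ (requires full-time or part-time) → not eligible.

Pet Insurance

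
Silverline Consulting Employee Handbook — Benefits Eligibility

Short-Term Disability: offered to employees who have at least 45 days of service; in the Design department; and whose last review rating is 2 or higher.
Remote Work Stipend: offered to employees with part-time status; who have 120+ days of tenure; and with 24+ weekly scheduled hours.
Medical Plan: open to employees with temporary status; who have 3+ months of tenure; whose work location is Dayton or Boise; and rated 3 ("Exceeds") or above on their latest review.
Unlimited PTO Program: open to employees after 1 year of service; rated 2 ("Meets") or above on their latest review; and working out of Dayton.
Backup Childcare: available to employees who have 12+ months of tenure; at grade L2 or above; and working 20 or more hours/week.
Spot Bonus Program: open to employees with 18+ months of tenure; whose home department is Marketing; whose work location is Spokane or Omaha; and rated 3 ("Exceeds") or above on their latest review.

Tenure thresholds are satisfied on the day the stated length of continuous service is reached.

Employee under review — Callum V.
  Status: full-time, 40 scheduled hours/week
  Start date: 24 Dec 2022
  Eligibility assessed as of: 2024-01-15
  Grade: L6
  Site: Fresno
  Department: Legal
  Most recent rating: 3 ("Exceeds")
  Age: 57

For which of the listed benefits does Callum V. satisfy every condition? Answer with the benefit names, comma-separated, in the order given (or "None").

Backup Childcare

Service from 24 Dec 2022 to 2024-01-15: 387 days.
Short-Term Disability — service 387 days ≥ 45 days ✓; dept Legal ✗ → not eligible.
Remote Work Stipend — status full-time ✗ (requires part-time) → not eligible.
Medical Plan — status full-time ✗ (requires temporary) → not eligible.
Unlimited PTO Program — service 387 days ≥ 1 year (≈365 days) ✓; rating 3 ≥ 2 ✓; site Fresno ✗ (not Dayton) → not eligible.
Backup Childcare — service 387 days ≥ 12 months (≈360 days) ✓; grade L6 ≥ L2 ✓; 40 hrs/wk ≥ 20 ✓ → eligible.
Spot Bonus Program — service 387 days < 18 months (≈540 days) ✗ → not eligible.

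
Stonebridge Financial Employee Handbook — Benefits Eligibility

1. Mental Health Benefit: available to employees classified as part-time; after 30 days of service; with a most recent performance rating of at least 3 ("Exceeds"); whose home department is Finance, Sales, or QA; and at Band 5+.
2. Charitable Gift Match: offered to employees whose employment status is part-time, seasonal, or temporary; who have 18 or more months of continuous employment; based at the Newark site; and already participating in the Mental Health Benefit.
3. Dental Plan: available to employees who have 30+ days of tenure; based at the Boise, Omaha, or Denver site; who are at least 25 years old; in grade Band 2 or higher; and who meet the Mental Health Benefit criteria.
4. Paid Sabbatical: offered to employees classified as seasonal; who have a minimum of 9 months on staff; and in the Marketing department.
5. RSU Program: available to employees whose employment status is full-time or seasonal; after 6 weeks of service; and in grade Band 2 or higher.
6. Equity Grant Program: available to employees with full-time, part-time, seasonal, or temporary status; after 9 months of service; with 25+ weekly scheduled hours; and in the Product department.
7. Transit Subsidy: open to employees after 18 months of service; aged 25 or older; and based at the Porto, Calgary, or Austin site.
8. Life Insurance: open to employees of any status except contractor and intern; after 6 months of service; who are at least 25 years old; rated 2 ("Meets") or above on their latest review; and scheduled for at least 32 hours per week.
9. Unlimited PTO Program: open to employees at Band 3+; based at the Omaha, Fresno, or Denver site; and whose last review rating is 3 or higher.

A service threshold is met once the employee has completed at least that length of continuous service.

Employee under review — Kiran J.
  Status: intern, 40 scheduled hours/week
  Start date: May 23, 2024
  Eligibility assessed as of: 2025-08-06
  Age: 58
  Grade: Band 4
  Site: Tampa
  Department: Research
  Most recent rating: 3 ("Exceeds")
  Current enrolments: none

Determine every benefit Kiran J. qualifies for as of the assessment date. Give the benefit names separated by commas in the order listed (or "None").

Service from May 23, 2024 to 2025-08-06: 440 days.
Mental Health Benefit — status intern ✗ (requires part-time) → not eligible.
Charitable Gift Match — status intern ✗ (requires part-time, seasonal, or temporary) → not eligible.
Dental Plan — service 440 days ≥ 30 days ✓; site Tampa ✗ (not Boise, Omaha, or Denver) → not eligible.
Paid Sabbatical — status intern ✗ (requires seasonal) → not eligible.
RSU Program — status intern ✗ (requires full-time or seasonal) → not eligible.
Equity Grant Program — status intern ✗ (requires full-time, part-time, seasonal, or temporary) → not eligible.
Transit Subsidy — service 440 days < 18 months (≈540 days) ✗ → not eligible.
Life Insurance — status intern ✗ (excluded) → not eligible.
Unlimited PTO Program — grade Band 4 ≥ Band 3 ✓; site Tampa ✗ (not Omaha, Fresno, or Denver) → not eligible.

None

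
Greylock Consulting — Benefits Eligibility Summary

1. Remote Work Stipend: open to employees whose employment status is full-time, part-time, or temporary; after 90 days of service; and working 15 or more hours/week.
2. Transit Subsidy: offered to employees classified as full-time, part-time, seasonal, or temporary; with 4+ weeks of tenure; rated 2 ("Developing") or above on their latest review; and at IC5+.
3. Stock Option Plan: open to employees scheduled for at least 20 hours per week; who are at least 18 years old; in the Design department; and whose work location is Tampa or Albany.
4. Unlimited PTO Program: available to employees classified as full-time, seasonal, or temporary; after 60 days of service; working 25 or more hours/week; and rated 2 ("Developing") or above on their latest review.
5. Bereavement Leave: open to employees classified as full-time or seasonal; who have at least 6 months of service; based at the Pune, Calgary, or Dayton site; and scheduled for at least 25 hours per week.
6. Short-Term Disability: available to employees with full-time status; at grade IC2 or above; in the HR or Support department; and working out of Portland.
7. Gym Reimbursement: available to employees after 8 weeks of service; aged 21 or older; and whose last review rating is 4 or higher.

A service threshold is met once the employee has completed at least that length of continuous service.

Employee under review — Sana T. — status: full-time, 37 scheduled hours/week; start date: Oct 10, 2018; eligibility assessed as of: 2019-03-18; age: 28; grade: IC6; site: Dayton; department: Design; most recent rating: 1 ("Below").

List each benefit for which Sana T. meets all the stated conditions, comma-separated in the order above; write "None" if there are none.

Remote Work Stipend

Service from Oct 10, 2018 to 2019-03-18: 159 days.
Remote Work Stipend — status full-time ✓; service 159 days ≥ 90 days ✓; 37 hrs/wk ≥ 15 ✓ → eligible.
Transit Subsidy — status full-time ✓; service 159 days ≥ 4 weeks (≈28 days) ✓; rating 1 < 2 ✗ → not eligible.
Stock Option Plan — 37 hrs/wk ≥ 20 ✓; age 28 ≥ 18 ✓; dept Design ✓; site Dayton ✗ (not Tampa or Albany) → not eligible.
Unlimited PTO Program — status full-time ✓; service 159 days ≥ 60 days ✓; 37 hrs/wk ≥ 25 ✓; rating 1 < 2 ✗ → not eligible.
Bereavement Leave — status full-time ✓; service 159 days < 6 months (≈180 days) ✗ → not eligible.
Short-Term Disability — status full-time ✓; grade IC6 ≥ IC2 ✓; dept Design ✗ → not eligible.
Gym Reimbursement — service 159 days ≥ 8 weeks (≈56 days) ✓; age 28 ≥ 21 ✓; rating 1 < 4 ✗ → not eligible.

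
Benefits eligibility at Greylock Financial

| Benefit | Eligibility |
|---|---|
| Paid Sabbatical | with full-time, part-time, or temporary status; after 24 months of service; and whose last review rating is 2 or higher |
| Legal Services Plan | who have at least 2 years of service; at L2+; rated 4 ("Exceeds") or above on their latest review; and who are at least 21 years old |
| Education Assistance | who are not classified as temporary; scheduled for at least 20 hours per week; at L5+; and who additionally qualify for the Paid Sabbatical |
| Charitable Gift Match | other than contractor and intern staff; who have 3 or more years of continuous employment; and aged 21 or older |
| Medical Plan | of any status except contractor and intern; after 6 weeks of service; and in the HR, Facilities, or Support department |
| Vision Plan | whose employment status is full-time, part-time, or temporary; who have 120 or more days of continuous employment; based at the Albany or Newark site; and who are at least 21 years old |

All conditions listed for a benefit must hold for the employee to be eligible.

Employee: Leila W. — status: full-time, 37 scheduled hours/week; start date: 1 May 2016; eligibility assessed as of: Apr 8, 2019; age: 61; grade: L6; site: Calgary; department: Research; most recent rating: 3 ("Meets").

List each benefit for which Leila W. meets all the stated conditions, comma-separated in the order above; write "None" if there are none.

Paid Sabbatical, Education Assistance

Service from 1 May 2016 to Apr 8, 2019: 1072 days.
Paid Sabbatical — status full-time ✓; service 1072 days ≥ 24 months (≈720 days) ✓; rating 3 ≥ 2 ✓ → eligible.
Legal Services Plan — service 1072 days ≥ 2 years (≈730 days) ✓; grade L6 ≥ L2 ✓; rating 3 < 4 ✗ → not eligible.
Education Assistance — status full-time ✓ (not excluded); 37 hrs/wk ≥ 20 ✓; grade L6 ≥ L5 ✓; eligible for Paid Sabbatical ✓ → eligible.
Charitable Gift Match — status full-time ✓ (not excluded); service 1072 days < 3 years (≈1095 days) ✗ → not eligible.
Medical Plan — status full-time ✓ (not excluded); service 1072 days ≥ 6 weeks (≈42 days) ✓; dept Research ✗ → not eligible.
Vision Plan — status full-time ✓; service 1072 days ≥ 120 days ✓; site Calgary ✗ (not Albany or Newark) → not eligible.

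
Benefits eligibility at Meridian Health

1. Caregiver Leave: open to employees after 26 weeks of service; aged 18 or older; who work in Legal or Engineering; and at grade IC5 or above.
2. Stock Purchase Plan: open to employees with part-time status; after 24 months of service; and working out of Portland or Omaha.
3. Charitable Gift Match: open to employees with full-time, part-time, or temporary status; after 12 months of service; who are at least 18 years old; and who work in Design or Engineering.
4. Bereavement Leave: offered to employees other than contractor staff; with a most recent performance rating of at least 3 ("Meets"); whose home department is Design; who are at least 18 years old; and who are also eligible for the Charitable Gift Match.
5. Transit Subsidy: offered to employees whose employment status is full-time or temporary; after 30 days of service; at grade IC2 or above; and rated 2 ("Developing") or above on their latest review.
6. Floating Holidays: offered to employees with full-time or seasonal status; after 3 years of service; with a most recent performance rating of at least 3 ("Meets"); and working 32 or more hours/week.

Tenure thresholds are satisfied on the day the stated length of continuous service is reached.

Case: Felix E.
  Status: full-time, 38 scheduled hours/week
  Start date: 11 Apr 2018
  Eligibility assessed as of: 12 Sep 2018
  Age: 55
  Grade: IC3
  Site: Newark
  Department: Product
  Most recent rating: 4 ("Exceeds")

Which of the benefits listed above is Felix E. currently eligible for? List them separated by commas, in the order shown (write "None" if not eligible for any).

Service from 11 Apr 2018 to 12 Sep 2018: 154 days.
Caregiver Leave — service 154 days < 26 weeks (≈182 days) ✗ → not eligible.
Stock Purchase Plan — status full-time ✗ (requires part-time) → not eligible.
Charitable Gift Match — status full-time ✓; service 154 days < 12 months (≈360 days) ✗ → not eligible.
Bereavement Leave — status full-time ✓ (not excluded); rating 4 ≥ 3 ✓; dept Product ✗ → not eligible.
Transit Subsidy — status full-time ✓; service 154 days ≥ 30 days ✓; grade IC3 ≥ IC2 ✓; rating 4 ≥ 2 ✓ → eligible.
Floating Holidays — status full-time ✓; service 154 days < 3 years (≈1095 days) ✗ → not eligible.

Transit Subsidy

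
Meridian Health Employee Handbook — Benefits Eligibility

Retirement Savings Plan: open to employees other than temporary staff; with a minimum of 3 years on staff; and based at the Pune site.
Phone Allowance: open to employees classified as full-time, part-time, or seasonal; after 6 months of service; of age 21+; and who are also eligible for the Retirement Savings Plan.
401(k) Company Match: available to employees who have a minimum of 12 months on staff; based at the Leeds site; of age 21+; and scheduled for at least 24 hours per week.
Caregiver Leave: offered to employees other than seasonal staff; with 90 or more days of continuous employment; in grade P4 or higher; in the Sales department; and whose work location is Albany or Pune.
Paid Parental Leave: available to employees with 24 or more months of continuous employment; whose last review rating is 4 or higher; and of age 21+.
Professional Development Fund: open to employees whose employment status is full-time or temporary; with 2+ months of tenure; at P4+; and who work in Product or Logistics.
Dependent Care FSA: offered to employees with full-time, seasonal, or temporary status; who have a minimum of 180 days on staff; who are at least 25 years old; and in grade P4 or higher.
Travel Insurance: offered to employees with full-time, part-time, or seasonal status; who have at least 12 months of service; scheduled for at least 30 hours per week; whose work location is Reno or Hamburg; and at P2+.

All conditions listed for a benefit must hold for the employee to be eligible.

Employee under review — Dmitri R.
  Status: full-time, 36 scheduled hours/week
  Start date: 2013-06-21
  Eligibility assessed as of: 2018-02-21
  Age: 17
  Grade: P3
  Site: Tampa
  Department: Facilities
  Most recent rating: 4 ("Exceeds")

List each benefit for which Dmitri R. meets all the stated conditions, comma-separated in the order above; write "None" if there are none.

Service from 2013-06-21 to 2018-02-21: 1706 days.
Retirement Savings Plan — status full-time ✓ (not excluded); service 1706 days ≥ 3 years (≈1095 days) ✓; site Tampa ✗ (not Pune) → not eligible.
Phone Allowance — status full-time ✓; service 1706 days ≥ 6 months (≈180 days) ✓; age 17 < 21 ✗ → not eligible.
401(k) Company Match — service 1706 days ≥ 12 months (≈360 days) ✓; site Tampa ✗ (not Leeds) → not eligible.
Caregiver Leave — status full-time ✓ (not excluded); service 1706 days ≥ 90 days ✓; grade P3 < P4 ✗ → not eligible.
Paid Parental Leave — service 1706 days ≥ 24 months (≈720 days) ✓; rating 4 ≥ 4 ✓; age 17 < 21 ✗ → not eligible.
Professional Development Fund — status full-time ✓; service 1706 days ≥ 2 months (≈60 days) ✓; grade P3 < P4 ✗ → not eligible.
Dependent Care FSA — status full-time ✓; service 1706 days ≥ 180 days ✓; age 17 < 25 ✗ → not eligible.
Travel Insurance — status full-time ✓; service 1706 days ≥ 12 months (≈360 days) ✓; 36 hrs/wk ≥ 30 ✓; site Tampa ✗ (not Reno or Hamburg) → not eligible.

None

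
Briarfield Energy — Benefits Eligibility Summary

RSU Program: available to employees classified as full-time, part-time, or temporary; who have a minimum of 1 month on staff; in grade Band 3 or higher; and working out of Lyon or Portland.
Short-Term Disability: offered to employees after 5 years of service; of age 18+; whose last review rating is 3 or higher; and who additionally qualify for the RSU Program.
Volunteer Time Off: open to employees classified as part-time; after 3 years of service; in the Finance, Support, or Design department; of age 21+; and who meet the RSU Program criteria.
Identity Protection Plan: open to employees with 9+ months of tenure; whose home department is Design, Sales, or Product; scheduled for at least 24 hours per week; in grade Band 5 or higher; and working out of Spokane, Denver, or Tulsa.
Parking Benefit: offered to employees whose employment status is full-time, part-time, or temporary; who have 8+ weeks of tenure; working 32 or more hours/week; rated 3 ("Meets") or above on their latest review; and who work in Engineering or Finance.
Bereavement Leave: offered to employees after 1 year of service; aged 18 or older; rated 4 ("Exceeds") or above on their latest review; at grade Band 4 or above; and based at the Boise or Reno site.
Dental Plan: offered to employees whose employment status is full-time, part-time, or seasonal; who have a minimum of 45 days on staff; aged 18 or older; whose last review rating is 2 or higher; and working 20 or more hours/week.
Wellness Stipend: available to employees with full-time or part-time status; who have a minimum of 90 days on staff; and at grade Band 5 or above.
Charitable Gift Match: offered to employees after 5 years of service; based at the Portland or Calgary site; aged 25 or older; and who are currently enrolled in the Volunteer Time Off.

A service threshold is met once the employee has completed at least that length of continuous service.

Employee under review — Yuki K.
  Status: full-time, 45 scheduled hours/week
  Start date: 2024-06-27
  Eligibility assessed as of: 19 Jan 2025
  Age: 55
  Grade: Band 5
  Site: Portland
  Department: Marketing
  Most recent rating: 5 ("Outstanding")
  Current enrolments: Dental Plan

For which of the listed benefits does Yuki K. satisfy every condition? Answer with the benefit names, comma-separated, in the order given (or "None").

Service from 2024-06-27 to 19 Jan 2025: 206 days.
RSU Program — status full-time ✓; service 206 days ≥ 1 month (≈30 days) ✓; grade Band 5 ≥ Band 3 ✓; site Portland ✓ → eligible.
Short-Term Disability — service 206 days < 5 years (≈1825 days) ✗ → not eligible.
Volunteer Time Off — status full-time ✗ (requires part-time) → not eligible.
Identity Protection Plan — service 206 days < 9 months (≈270 days) ✗ → not eligible.
Parking Benefit — status full-time ✓; service 206 days ≥ 8 weeks (≈56 days) ✓; 45 hrs/wk ≥ 32 ✓; rating 5 ≥ 3 ✓; dept Marketing ✗ → not eligible.
Bereavement Leave — service 206 days < 1 year (≈365 days) ✗ → not eligible.
Dental Plan — status full-time ✓; service 206 days ≥ 45 days ✓; age 55 ≥ 18 ✓; rating 5 ≥ 2 ✓; 45 hrs/wk ≥ 20 ✓ → eligible.
Wellness Stipend — status full-time ✓; service 206 days ≥ 90 days ✓; grade Band 5 ≥ Band 5 ✓ → eligible.
Charitable Gift Match — service 206 days < 5 years (≈1825 days) ✗ → not eligible.

RSU Program, Dental Plan, Wellness Stipend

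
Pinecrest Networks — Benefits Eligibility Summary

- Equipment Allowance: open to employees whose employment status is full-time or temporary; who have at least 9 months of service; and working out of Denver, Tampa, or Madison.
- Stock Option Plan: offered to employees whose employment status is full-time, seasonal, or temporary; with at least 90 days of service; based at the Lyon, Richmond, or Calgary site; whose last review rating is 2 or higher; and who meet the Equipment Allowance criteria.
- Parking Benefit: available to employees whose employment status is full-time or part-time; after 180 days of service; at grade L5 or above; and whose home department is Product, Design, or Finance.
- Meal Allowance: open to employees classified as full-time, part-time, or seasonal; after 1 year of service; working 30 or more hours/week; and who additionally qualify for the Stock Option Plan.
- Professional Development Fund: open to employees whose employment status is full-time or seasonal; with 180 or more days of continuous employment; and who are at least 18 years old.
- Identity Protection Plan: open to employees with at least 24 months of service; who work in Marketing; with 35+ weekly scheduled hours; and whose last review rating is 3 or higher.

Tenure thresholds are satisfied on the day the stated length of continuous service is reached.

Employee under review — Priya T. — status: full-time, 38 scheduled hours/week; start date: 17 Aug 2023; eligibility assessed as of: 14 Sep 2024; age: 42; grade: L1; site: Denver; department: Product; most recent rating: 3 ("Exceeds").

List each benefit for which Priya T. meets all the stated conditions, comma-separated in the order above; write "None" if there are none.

Service from 17 Aug 2023 to 14 Sep 2024: 394 days.
Equipment Allowance — status full-time ✓; service 394 days ≥ 9 months (≈270 days) ✓; site Denver ✓ → eligible.
Stock Option Plan — status full-time ✓; service 394 days ≥ 90 days ✓; site Denver ✗ (not Lyon, Richmond, or Calgary) → not eligible.
Parking Benefit — status full-time ✓; service 394 days ≥ 180 days ✓; grade L1 < L5 ✗ → not eligible.
Meal Allowance — status full-time ✓; service 394 days ≥ 1 year (≈365 days) ✓; 38 hrs/wk ≥ 30 ✓; not eligible for Stock Option Plan ✗ → not eligible.
Professional Development Fund — status full-time ✓; service 394 days ≥ 180 days ✓; age 42 ≥ 18 ✓ → eligible.
Identity Protection Plan — service 394 days < 24 months (≈720 days) ✗ → not eligible.

Equipment Allowance, Professional Development Fund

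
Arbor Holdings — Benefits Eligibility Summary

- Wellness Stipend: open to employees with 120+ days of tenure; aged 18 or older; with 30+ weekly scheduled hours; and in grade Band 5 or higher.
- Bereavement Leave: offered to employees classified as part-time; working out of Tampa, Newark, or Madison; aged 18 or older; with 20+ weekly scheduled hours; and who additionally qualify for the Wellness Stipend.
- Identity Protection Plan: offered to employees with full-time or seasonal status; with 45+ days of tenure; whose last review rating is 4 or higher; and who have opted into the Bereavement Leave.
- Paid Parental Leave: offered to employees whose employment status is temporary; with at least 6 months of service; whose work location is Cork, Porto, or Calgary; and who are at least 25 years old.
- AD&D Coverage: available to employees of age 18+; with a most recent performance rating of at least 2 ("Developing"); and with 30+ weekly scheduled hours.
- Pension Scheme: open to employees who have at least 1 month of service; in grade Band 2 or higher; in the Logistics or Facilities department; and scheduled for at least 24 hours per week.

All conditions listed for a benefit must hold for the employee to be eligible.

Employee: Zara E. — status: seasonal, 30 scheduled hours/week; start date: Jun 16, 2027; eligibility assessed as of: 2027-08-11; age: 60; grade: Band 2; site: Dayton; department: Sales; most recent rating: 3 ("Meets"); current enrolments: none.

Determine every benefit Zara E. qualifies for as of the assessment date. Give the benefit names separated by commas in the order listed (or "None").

AD&D Coverage

Service from Jun 16, 2027 to 2027-08-11: 56 days.
Wellness Stipend — service 56 days < 120 days ✗ → not eligible.
Bereavement Leave — status seasonal ✗ (requires part-time) → not eligible.
Identity Protection Plan — status seasonal ✓; service 56 days ≥ 45 days ✓; rating 3 < 4 ✗ → not eligible.
Paid Parental Leave — status seasonal ✗ (requires temporary) → not eligible.
AD&D Coverage — age 60 ≥ 18 ✓; rating 3 ≥ 2 ✓; 30 hrs/wk ≥ 30 ✓ → eligible.
Pension Scheme — service 56 days ≥ 1 month (≈30 days) ✓; grade Band 2 ≥ Band 2 ✓; dept Sales ✗ → not eligible.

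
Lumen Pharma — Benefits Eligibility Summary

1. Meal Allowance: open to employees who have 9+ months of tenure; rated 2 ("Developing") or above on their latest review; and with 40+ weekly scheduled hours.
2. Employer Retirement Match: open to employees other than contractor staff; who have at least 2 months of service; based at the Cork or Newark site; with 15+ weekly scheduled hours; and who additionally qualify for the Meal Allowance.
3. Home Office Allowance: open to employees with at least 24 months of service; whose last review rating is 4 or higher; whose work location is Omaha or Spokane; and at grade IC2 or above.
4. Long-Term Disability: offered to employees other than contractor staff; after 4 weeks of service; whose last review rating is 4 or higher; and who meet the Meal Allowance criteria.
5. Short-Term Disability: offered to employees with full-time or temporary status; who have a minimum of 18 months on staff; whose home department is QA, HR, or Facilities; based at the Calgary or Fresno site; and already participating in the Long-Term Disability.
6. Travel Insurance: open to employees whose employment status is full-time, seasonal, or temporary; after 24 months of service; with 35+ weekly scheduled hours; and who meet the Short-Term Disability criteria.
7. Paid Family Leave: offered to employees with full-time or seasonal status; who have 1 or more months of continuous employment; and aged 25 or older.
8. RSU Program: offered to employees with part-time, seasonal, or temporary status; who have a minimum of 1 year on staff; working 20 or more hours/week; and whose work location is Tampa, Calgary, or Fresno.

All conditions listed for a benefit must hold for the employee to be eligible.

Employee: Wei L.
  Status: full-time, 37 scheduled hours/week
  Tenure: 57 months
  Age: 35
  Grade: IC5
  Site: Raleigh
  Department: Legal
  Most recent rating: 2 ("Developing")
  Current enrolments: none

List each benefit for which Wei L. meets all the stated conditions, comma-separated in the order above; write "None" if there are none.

Meal Allowance — service 57 months ≥ 9 months ✓; rating 2 ≥ 2 ✓; 37 hrs/wk < 40 ✗ → not eligible.
Employer Retirement Match — status full-time ✓ (not excluded); service 57 months ≥ 2 months ✓; site Raleigh ✗ (not Cork or Newark) → not eligible.
Home Office Allowance — service 57 months ≥ 24 months ✓; rating 2 < 4 ✗ → not eligible.
Long-Term Disability — status full-time ✓ (not excluded); service 57 months ≥ 4 weeks (≈28 days) ✓; rating 2 < 4 ✗ → not eligible.
Short-Term Disability — status full-time ✓; service 57 months ≥ 18 months ✓; dept Legal ✗ → not eligible.
Travel Insurance — status full-time ✓; service 57 months ≥ 24 months ✓; 37 hrs/wk ≥ 35 ✓; not eligible for Short-Term Disability ✗ → not eligible.
Paid Family Leave — status full-time ✓; service 57 months ≥ 1 month ✓; age 35 ≥ 25 ✓ → eligible.
RSU Program — status full-time ✗ (requires part-time, seasonal, or temporary) → not eligible.

Paid Family Leave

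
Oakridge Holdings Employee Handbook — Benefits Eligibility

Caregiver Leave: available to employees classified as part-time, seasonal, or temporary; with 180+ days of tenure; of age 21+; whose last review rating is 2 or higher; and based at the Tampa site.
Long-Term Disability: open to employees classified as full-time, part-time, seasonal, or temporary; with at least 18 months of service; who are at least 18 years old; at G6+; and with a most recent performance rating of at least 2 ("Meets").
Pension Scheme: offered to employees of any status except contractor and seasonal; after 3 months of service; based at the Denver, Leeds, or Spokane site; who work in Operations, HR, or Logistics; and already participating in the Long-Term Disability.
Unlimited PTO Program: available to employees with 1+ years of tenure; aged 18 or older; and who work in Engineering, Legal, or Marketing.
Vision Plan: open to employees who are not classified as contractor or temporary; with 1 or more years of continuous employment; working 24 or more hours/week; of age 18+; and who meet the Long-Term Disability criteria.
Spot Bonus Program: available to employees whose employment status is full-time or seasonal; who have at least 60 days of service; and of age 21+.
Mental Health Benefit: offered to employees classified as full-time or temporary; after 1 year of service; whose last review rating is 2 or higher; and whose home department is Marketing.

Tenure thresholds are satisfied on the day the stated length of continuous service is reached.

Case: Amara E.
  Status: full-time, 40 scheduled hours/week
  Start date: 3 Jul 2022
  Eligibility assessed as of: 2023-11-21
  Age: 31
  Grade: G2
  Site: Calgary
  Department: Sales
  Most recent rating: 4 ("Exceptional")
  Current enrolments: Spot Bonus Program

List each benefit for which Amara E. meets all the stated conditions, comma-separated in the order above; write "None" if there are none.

Spot Bonus Program

Service from 3 Jul 2022 to 2023-11-21: 506 days.
Caregiver Leave — status full-time ✗ (requires part-time, seasonal, or temporary) → not eligible.
Long-Term Disability — status full-time ✓; service 506 days < 18 months (≈540 days) ✗ → not eligible.
Pension Scheme — status full-time ✓ (not excluded); service 506 days ≥ 3 months (≈90 days) ✓; site Calgary ✗ (not Denver, Leeds, or Spokane) → not eligible.
Unlimited PTO Program — service 506 days ≥ 1 year (≈365 days) ✓; age 31 ≥ 18 ✓; dept Sales ✗ → not eligible.
Vision Plan — status full-time ✓ (not excluded); service 506 days ≥ 1 year (≈365 days) ✓; 40 hrs/wk ≥ 24 ✓; age 31 ≥ 18 ✓; not eligible for Long-Term Disability ✗ → not eligible.
Spot Bonus Program — status full-time ✓; service 506 days ≥ 60 days ✓; age 31 ≥ 21 ✓ → eligible.
Mental Health Benefit — status full-time ✓; service 506 days ≥ 1 year (≈365 days) ✓; rating 4 ≥ 2 ✓; dept Sales ✗ → not eligible.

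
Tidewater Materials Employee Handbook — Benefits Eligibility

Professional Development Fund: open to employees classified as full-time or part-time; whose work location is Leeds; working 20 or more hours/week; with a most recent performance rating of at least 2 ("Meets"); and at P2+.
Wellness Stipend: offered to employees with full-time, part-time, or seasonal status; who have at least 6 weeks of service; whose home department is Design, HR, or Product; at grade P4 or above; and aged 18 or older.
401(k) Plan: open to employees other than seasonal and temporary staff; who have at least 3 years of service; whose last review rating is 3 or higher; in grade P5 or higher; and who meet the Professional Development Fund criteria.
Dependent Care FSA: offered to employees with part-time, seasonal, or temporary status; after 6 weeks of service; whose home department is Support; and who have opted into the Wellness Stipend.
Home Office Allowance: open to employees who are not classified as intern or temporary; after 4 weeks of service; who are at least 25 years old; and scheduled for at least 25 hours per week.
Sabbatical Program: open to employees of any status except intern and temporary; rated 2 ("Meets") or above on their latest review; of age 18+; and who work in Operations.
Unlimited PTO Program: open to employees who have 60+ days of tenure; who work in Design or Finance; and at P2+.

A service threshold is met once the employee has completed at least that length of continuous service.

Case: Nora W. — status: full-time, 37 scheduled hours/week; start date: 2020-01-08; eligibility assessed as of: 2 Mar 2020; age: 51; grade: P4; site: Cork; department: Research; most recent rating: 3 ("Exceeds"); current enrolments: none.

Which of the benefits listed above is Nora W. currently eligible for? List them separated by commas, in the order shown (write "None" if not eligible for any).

Service from 2020-01-08 to 2 Mar 2020: 54 days.
Professional Development Fund — status full-time ✓; site Cork ✗ (not Leeds) → not eligible.
Wellness Stipend — status full-time ✓; service 54 days ≥ 6 weeks (≈42 days) ✓; dept Research ✗ → not eligible.
401(k) Plan — status full-time ✓ (not excluded); service 54 days < 3 years (≈1095 days) ✗ → not eligible.
Dependent Care FSA — status full-time ✗ (requires part-time, seasonal, or temporary) → not eligible.
Home Office Allowance — status full-time ✓ (not excluded); service 54 days ≥ 4 weeks (≈28 days) ✓; age 51 ≥ 25 ✓; 37 hrs/wk ≥ 25 ✓ → eligible.
Sabbatical Program — status full-time ✓ (not excluded); rating 3 ≥ 2 ✓; age 51 ≥ 18 ✓; dept Research ✗ → not eligible.
Unlimited PTO Program — service 54 days < 60 days ✗ → not eligible.

Home Office Allowance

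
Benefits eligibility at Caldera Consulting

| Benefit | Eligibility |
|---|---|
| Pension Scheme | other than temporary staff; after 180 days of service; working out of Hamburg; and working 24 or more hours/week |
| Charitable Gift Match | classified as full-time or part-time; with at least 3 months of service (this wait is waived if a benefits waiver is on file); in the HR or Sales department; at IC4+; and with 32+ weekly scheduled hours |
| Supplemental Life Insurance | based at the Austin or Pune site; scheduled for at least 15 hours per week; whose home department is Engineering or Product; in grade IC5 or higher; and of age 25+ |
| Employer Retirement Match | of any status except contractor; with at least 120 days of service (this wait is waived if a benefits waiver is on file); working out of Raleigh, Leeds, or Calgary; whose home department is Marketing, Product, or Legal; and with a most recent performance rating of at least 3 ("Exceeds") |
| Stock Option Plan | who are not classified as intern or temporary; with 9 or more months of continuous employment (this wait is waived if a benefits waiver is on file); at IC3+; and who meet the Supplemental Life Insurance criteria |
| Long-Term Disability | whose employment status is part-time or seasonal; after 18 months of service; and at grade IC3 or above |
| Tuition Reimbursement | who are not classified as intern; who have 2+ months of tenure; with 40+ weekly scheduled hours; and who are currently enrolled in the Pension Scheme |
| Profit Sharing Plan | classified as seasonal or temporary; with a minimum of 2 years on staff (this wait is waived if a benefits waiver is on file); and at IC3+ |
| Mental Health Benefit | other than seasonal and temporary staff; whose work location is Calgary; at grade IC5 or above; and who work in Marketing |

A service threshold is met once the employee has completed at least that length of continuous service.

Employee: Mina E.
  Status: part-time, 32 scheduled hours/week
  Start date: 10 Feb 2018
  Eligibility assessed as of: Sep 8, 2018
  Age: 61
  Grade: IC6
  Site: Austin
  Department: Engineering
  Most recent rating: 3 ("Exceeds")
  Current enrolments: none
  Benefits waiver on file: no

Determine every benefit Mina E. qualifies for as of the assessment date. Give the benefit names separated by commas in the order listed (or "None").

Service from 10 Feb 2018 to Sep 8, 2018: 210 days.
Pension Scheme — status part-time ✓ (not excluded); service 210 days ≥ 180 days ✓; site Austin ✗ (not Hamburg) → not eligible.
Charitable Gift Match — status part-time ✓; no waiver, service 210 days ≥ 3 months (≈90 days) ✓; dept Engineering ✗ → not eligible.
Supplemental Life Insurance — site Austin ✓; 32 hrs/wk ≥ 15 ✓; dept Engineering ✓; grade IC6 ≥ IC5 ✓; age 61 ≥ 25 ✓ → eligible.
Employer Retirement Match — status part-time ✓ (not excluded); no waiver, service 210 days ≥ 120 days ✓; site Austin ✗ (not Raleigh, Leeds, or Calgary) → not eligible.
Stock Option Plan — status part-time ✓ (not excluded); no waiver, service 210 days < 9 months (≈270 days) ✗ → not eligible.
Long-Term Disability — status part-time ✓; service 210 days < 18 months (≈540 days) ✗ → not eligible.
Tuition Reimbursement — status part-time ✓ (not excluded); service 210 days ≥ 2 months (≈60 days) ✓; 32 hrs/wk < 40 ✗ → not eligible.
Profit Sharing Plan — status part-time ✗ (requires seasonal or temporary) → not eligible.
Mental Health Benefit — status part-time ✓ (not excluded); site Austin ✗ (not Calgary) → not eligible.

Supplemental Life Insurance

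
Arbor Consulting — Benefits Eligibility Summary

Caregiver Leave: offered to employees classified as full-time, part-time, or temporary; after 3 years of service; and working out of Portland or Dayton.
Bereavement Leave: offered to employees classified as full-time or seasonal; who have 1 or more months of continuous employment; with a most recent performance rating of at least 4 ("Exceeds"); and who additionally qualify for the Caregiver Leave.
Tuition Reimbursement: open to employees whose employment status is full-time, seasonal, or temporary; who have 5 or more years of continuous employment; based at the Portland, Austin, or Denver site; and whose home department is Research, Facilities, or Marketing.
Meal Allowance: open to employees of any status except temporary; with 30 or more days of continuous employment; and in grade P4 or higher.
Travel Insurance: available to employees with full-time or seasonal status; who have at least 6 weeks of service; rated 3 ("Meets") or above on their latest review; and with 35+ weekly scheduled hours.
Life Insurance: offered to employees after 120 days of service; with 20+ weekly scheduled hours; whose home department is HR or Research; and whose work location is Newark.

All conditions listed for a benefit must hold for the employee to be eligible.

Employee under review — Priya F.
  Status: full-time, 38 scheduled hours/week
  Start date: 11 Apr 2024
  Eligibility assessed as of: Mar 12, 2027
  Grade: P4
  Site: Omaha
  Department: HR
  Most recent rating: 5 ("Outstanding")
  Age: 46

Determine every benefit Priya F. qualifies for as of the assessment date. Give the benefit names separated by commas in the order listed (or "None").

Meal Allowance, Travel Insurance

Service from 11 Apr 2024 to Mar 12, 2027: 1065 days.
Caregiver Leave — status full-time ✓; service 1065 days < 3 years (≈1095 days) ✗ → not eligible.
Bereavement Leave — status full-time ✓; service 1065 days ≥ 1 month (≈30 days) ✓; rating 5 ≥ 4 ✓; not eligible for Caregiver Leave ✗ → not eligible.
Tuition Reimbursement — status full-time ✓; service 1065 days < 5 years (≈1825 days) ✗ → not eligible.
Meal Allowance — status full-time ✓ (not excluded); service 1065 days ≥ 30 days ✓; grade P4 ≥ P4 ✓ → eligible.
Travel Insurance — status full-time ✓; service 1065 days ≥ 6 weeks (≈42 days) ✓; rating 5 ≥ 3 ✓; 38 hrs/wk ≥ 35 ✓ → eligible.
Life Insurance — service 1065 days ≥ 120 days ✓; 38 hrs/wk ≥ 20 ✓; dept HR ✓; site Omaha ✗ (not Newark) → not eligible.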